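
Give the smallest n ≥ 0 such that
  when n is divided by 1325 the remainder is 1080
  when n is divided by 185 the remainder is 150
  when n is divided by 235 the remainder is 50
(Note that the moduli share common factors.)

548305

gcd(1325, 185) = 5 and 5 | (150 − 1080), so the pair is consistent; merging gives n ≡ 9030 (mod 49025), where 49025 = lcm(1325, 185).
gcd(49025, 235) = 5 and 5 | (50 − 9030), so the pair is consistent; merging gives n ≡ 548305 (mod 2304175), where 2304175 = lcm(49025, 235).
The solution is unique modulo lcm(1325, 185, 235) = 2304175.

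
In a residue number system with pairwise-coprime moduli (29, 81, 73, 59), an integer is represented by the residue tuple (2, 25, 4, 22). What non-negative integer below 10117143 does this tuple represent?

4455997

The moduli are pairwise coprime; N = 29·81·73·59 = 10117143.
N/29 = 348867; 348867 ≡ 26 (mod 29); 26·19 ≡ 1, so inverse 19.
N/81 = 124903; 124903 ≡ 1 (mod 81), inverse 1.
N/73 = 138591; 138591 ≡ 37 (mod 73); 37·2 ≡ 1, so inverse 2.
N/59 = 171477; 171477 ≡ 23 (mod 59); 23·18 ≡ 1, so inverse 18.
x ≡ 2·348867·19 + 25·124903·1 + 4·138591·2 + 22·171477·18 = 85393141.
85393141 mod 10117143 = 4455997.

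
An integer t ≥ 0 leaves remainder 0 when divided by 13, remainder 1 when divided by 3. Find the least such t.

Combine the congruences pairwise.
From t ≡ 0 (mod 13) write t = 0 + 13s. Substituting into t ≡ 1 (mod 3) gives 13s ≡ 1 (mod 3), and since 1⁻¹ ≡ 1 (mod 3), s ≡ 1. Hence t ≡ 0 + 13·1 = 13 (mod 39).

13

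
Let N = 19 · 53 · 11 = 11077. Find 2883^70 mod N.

Mod 19: 2883 ≡ 14; by Fermat, exponent reduces to 70 mod 18 = 16; 14^16 ≡ 16 (mod 19).
Mod 53: 2883 ≡ 21; by Fermat, exponent reduces to 70 mod 52 = 18; 21^18 ≡ 38 (mod 53).
Mod 11: 2883 ≡ 1; since 10 | 70, by Fermat 1^70 ≡ 1 (mod 11).
Combine by CRT: x ≡ 16 (mod 19), x ≡ 38 (mod 53), x ≡ 1 (mod 11) ⇒ x ≡ 8889 (mod 11077).

8889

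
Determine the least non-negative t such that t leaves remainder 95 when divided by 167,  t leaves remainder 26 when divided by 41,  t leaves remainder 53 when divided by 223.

From t ≡ 95 (mod 167) write t = 95 + 167s. Substituting into t ≡ 26 (mod 41) gives 167s ≡ 13 (mod 41), and since 3⁻¹ ≡ 14 (mod 41), s ≡ 18. Hence t ≡ 95 + 167·18 = 3101 (mod 6847).
From t ≡ 3101 (mod 6847) write t = 3101 + 6847s. Substituting into t ≡ 53 (mod 223) gives 6847s ≡ 74 (mod 223), and since 157⁻¹ ≡ 125 (mod 223), s ≡ 107. Hence t ≡ 3101 + 6847·107 = 735730 (mod 1526881).

735730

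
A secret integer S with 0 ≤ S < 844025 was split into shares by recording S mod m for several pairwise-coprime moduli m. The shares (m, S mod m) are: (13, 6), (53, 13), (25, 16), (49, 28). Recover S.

234591

The moduli are pairwise coprime; N = 13·53·25·49 = 844025.
N/13 = 64925; 64925 ≡ 3 (mod 13); 3·9 ≡ 1, so inverse 9.
N/53 = 15925; 15925 ≡ 25 (mod 53); 25·17 ≡ 1, so inverse 17.
N/25 = 33761; 33761 ≡ 11 (mod 25); 11·16 ≡ 1, so inverse 16.
N/49 = 17225; 17225 ≡ 26 (mod 49); 26·17 ≡ 1, so inverse 17.
S ≡ 6·64925·9 + 13·15925·17 + 16·33761·16 + 28·17225·17 = 23867291.
23867291 mod 844025 = 234591.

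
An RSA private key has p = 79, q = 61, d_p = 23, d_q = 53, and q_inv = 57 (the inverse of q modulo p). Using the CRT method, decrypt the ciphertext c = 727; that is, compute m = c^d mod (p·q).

m₁ = c^(d_p) mod p: c ≡ 16 (mod 79), and 16^23 mod 79 = 31.
m₂ = c^(d_q) mod q: c ≡ 56 (mod 61), and 56^53 mod 61 = 42.
h = q_inv·(m₁ − m₂) mod p = 57·(31 − 42) mod 79 = 5.
m = m₂ + h·q = 42 + 5·61 = 347.

347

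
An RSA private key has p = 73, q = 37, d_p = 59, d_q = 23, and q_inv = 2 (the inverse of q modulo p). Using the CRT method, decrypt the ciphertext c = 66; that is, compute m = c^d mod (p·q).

m₁ = c^(d_p) mod p: c ≡ 66 (mod 73), and 66^59 mod 73 = 21.
m₂ = c^(d_q) mod q: c ≡ 29 (mod 37), and 29^23 mod 37 = 23.
h = q_inv·(m₁ − m₂) mod p = 2·(21 − 23) mod 73 = 69.
m = m₂ + h·q = 23 + 69·37 = 2576.

2576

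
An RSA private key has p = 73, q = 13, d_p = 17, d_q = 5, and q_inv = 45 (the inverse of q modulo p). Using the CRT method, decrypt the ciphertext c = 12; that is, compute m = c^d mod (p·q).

m₁ = c^(d_p) mod p: c ≡ 12 (mod 73), and 12^17 mod 73 = 6.
m₂ = c^(d_q) mod q: c ≡ 12 (mod 13), and 12^5 mod 13 = 12.
h = q_inv·(m₁ − m₂) mod p = 45·(6 − 12) mod 73 = 22.
m = m₂ + h·q = 12 + 22·13 = 298.

298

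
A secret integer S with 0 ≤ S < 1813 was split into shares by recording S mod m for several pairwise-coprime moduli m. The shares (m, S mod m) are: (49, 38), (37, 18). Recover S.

From S ≡ 38 (mod 49) write S = 38 + 49t. Substituting into S ≡ 18 (mod 37) gives 49t ≡ 17 (mod 37), and since 12⁻¹ ≡ 34 (mod 37), t ≡ 23. Hence S ≡ 38 + 49·23 = 1165 (mod 1813).

1165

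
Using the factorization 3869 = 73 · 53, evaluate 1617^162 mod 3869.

Mod 73: 1617 ≡ 11; by Fermat, exponent reduces to 162 mod 72 = 18; 11^18 ≡ 46 (mod 73).
Mod 53: 1617 ≡ 27; by Fermat, exponent reduces to 162 mod 52 = 6; 27^6 ≡ 29 (mod 53).
Combine by CRT: x ≡ 46 (mod 73), x ≡ 29 (mod 53) ⇒ x ≡ 1725 (mod 3869).

1725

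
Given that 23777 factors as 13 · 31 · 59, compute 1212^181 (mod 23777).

19347

Mod 13: 1212 ≡ 3; by Fermat, exponent reduces to 181 mod 12 = 1; 3^1 ≡ 3 (mod 13).
Mod 31: 1212 ≡ 3; by Fermat, exponent reduces to 181 mod 30 = 1; 3^1 ≡ 3 (mod 31).
Mod 59: 1212 ≡ 32; by Fermat, exponent reduces to 181 mod 58 = 7; 32^7 ≡ 54 (mod 59).
Combine by CRT: x ≡ 3 (mod 13), x ≡ 3 (mod 31), x ≡ 54 (mod 59) ⇒ x ≡ 19347 (mod 23777).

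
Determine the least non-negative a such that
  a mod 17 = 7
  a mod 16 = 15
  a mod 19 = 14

From a ≡ 7 (mod 17) write a = 7 + 17t. Substituting into a ≡ 15 (mod 16) gives 17t ≡ 8 (mod 16), and since 1⁻¹ ≡ 1 (mod 16), t ≡ 8. Hence a ≡ 7 + 17·8 = 143 (mod 272).
From a ≡ 143 (mod 272) write a = 143 + 272t. Substituting into a ≡ 14 (mod 19) gives 272t ≡ 4 (mod 19), and since 6⁻¹ ≡ 16 (mod 19), t ≡ 7. Hence a ≡ 143 + 272·7 = 2047 (mod 5168).

2047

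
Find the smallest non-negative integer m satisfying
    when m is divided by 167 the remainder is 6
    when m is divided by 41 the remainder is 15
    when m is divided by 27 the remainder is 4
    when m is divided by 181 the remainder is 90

Combine the congruences pairwise.
From m ≡ 6 (mod 167) write m = 6 + 167t. Substituting into m ≡ 15 (mod 41) gives 167t ≡ 9 (mod 41), and since 3⁻¹ ≡ 14 (mod 41), t ≡ 3. Hence m ≡ 6 + 167·3 = 507 (mod 6847).
From m ≡ 507 (mod 6847) write m = 507 + 6847t. Substituting into m ≡ 4 (mod 27) gives 6847t ≡ 10 (mod 27), and since 16⁻¹ ≡ 22 (mod 27), t ≡ 4. Hence m ≡ 507 + 6847·4 = 27895 (mod 184869).
From m ≡ 27895 (mod 184869) write m = 27895 + 184869t. Substituting into m ≡ 90 (mod 181) gives 184869t ≡ 69 (mod 181), and since 68⁻¹ ≡ 8 (mod 181), t ≡ 9. Hence m ≡ 27895 + 184869·9 = 1691716 (mod 33461289).

1691716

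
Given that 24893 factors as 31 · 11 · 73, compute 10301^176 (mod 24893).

8167

Mod 31: 10301 ≡ 9; by Fermat, exponent reduces to 176 mod 30 = 26; 9^26 ≡ 14 (mod 31).
Mod 11: 10301 ≡ 5; by Fermat, exponent reduces to 176 mod 10 = 6; 5^6 ≡ 5 (mod 11).
Mod 73: 10301 ≡ 8; by Fermat, exponent reduces to 176 mod 72 = 32; 8^32 ≡ 64 (mod 73).
Combine by CRT: x ≡ 14 (mod 31), x ≡ 5 (mod 11), x ≡ 64 (mod 73) ⇒ x ≡ 8167 (mod 24893).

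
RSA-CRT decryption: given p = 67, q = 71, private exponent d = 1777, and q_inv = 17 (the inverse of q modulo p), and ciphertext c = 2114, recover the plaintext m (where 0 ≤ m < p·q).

d_p = d mod (p−1) = 1777 mod 66 = 61; d_q = d mod (q−1) = 27.
m₁ = c^(d_p) mod p: c ≡ 37 (mod 67), and 37^61 mod 67 = 37.
m₂ = c^(d_q) mod q: c ≡ 55 (mod 71), and 55^27 mod 71 = 63.
h = q_inv·(m₁ − m₂) mod p = 17·(37 − 63) mod 67 = 27.
m = m₂ + h·q = 63 + 27·71 = 1980.

1980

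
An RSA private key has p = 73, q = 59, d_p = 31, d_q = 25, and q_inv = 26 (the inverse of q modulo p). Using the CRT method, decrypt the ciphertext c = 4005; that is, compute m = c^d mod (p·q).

m₁ = c^(d_p) mod p: c ≡ 63 (mod 73), and 63^31 mod 73 = 51.
m₂ = c^(d_q) mod q: c ≡ 52 (mod 59), and 52^25 mod 59 = 23.
h = q_inv·(m₁ − m₂) mod p = 26·(51 − 23) mod 73 = 71.
m = m₂ + h·q = 23 + 71·59 = 4212.

4212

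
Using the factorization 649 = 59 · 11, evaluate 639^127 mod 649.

45

Mod 59: 639 ≡ 49; by Fermat, exponent reduces to 127 mod 58 = 11; 49^11 ≡ 45 (mod 59).
Mod 11: 639 ≡ 1; by Fermat, exponent reduces to 127 mod 10 = 7; 1^7 ≡ 1 (mod 11).
Combine by CRT: x ≡ 45 (mod 59), x ≡ 1 (mod 11) ⇒ x ≡ 45 (mod 649).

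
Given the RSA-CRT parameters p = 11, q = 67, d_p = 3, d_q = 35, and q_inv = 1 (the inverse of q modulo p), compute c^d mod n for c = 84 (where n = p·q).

222

m₁ = c^(d_p) mod p: c ≡ 7 (mod 11), and 7^3 mod 11 = 2.
m₂ = c^(d_q) mod q: c ≡ 17 (mod 67), and 17^35 mod 67 = 21.
h = q_inv·(m₁ − m₂) mod p = 1·(2 − 21) mod 11 = 3.
m = m₂ + h·q = 21 + 3·67 = 222.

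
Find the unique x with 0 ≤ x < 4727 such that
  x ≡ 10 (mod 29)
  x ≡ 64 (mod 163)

4302

Combine the congruences pairwise.
From x ≡ 10 (mod 29) write x = 10 + 29t. Substituting into x ≡ 64 (mod 163) gives 29t ≡ 54 (mod 163), and since 29⁻¹ ≡ 45 (mod 163), t ≡ 148. Hence x ≡ 10 + 29·148 = 4302 (mod 4727).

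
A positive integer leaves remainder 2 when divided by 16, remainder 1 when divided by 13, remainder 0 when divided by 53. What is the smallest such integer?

9010

Combine the congruences pairwise.
From m ≡ 2 (mod 16) write m = 2 + 16t. Substituting into m ≡ 1 (mod 13) gives 16t ≡ 12 (mod 13), and since 3⁻¹ ≡ 9 (mod 13), t ≡ 4. Hence m ≡ 2 + 16·4 = 66 (mod 208).
From m ≡ 66 (mod 208) write m = 66 + 208t. Substituting into m ≡ 0 (mod 53) gives 208t ≡ 40 (mod 53), and since 49⁻¹ ≡ 13 (mod 53), t ≡ 43. Hence m ≡ 66 + 208·43 = 9010 (mod 11024).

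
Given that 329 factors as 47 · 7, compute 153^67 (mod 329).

Mod 47: 153 ≡ 12; by Fermat, exponent reduces to 67 mod 46 = 21; 12^21 ≡ 16 (mod 47).
Mod 7: 153 ≡ 6; by Fermat, exponent reduces to 67 mod 6 = 1; 6^1 ≡ 6 (mod 7).
Combine by CRT: x ≡ 16 (mod 47), x ≡ 6 (mod 7) ⇒ x ≡ 251 (mod 329).

251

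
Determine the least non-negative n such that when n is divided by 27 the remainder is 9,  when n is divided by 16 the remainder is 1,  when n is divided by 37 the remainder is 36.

11025

From n ≡ 9 (mod 27) write n = 9 + 27t. Substituting into n ≡ 1 (mod 16) gives 27t ≡ 8 (mod 16), and since 11⁻¹ ≡ 3 (mod 16), t ≡ 8. Hence n ≡ 9 + 27·8 = 225 (mod 432).
From n ≡ 225 (mod 432) write n = 225 + 432t. Substituting into n ≡ 36 (mod 37) gives 432t ≡ 33 (mod 37), and since 25⁻¹ ≡ 3 (mod 37), t ≡ 25. Hence n ≡ 225 + 432·25 = 11025 (mod 15984).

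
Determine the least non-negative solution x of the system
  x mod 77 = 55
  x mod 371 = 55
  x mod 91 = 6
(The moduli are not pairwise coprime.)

40865

gcd(77, 371) = 7 and 7 | (55 − 55), so the pair is consistent; merging gives x ≡ 55 (mod 4081), where 4081 = lcm(77, 371).
gcd(4081, 91) = 7 and 7 | (6 − 55), so the pair is consistent; merging gives x ≡ 40865 (mod 53053), where 53053 = lcm(4081, 91).
The solution is unique modulo lcm(77, 371, 91) = 53053.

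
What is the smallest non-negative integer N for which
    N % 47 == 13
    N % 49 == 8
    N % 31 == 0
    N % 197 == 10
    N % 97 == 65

274115857

The moduli are pairwise coprime; M = 47·49·31·197·97 = 1364248837.
M/47 = 29026571; 29026571 ≡ 29 (mod 47); 29·13 ≡ 1, so inverse 13.
M/49 = 27841813; 27841813 ≡ 13 (mod 49); 13·34 ≡ 1, so inverse 34.
M/31 = 44008027; 44008027 ≡ 24 (mod 31); 24·22 ≡ 1, so inverse 22.
M/197 = 6925121; 6925121 ≡ 177 (mod 197); 177·128 ≡ 1, so inverse 128.
M/97 = 14064421; 14064421 ≡ 3 (mod 97); 3·65 ≡ 1, so inverse 65.
N ≡ 13·29026571·13 + 8·27841813·34 + 0·44008027·22 + 10·6925121·128 + 65·14064421·65 = 80764797240.
80764797240 mod 1364248837 = 274115857.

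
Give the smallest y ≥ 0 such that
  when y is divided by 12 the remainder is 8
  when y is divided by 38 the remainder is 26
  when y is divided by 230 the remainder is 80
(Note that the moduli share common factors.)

gcd(12, 38) = 2 and 2 | (26 − 8), so the pair is consistent; merging gives y ≡ 140 (mod 228), where 228 = lcm(12, 38).
gcd(228, 230) = 2 and 2 | (80 − 140), so the pair is consistent; merging gives y ≡ 6980 (mod 26220), where 26220 = lcm(228, 230).
The solution is unique modulo lcm(12, 38, 230) = 26220.

6980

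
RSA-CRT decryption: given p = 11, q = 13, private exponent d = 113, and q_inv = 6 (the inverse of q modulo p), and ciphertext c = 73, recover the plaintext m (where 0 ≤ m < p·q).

112

d_p = d mod (p−1) = 113 mod 10 = 3; d_q = d mod (q−1) = 5.
m₁ = c^(d_p) mod p: c ≡ 7 (mod 11), and 7^3 mod 11 = 2.
m₂ = c^(d_q) mod q: c ≡ 8 (mod 13), and 8^5 mod 13 = 8.
h = q_inv·(m₁ − m₂) mod p = 6·(2 − 8) mod 11 = 8.
m = m₂ + h·q = 8 + 8·13 = 112.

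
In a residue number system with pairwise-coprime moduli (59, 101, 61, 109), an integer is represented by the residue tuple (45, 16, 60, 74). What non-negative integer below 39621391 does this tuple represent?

From x ≡ 45 (mod 59) write x = 45 + 59t. Substituting into x ≡ 16 (mod 101) gives 59t ≡ 72 (mod 101), and since 59⁻¹ ≡ 12 (mod 101), t ≡ 56. Hence x ≡ 45 + 59·56 = 3349 (mod 5959).
From x ≡ 3349 (mod 5959) write x = 3349 + 5959t. Substituting into x ≡ 60 (mod 61) gives 5959t ≡ 5 (mod 61), and since 42⁻¹ ≡ 16 (mod 61), t ≡ 19. Hence x ≡ 3349 + 5959·19 = 116570 (mod 363499).
From x ≡ 116570 (mod 363499) write x = 116570 + 363499t. Substituting into x ≡ 74 (mod 109) gives 363499t ≡ 25 (mod 109), and since 93⁻¹ ≡ 34 (mod 109), t ≡ 87. Hence x ≡ 116570 + 363499·87 = 31740983 (mod 39621391).

31740983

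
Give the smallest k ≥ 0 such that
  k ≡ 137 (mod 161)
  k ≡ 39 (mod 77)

1425

Combine the congruences pairwise.
gcd(161, 77) = 7 and 7 | (39 − 137), so the pair is consistent; merging gives k ≡ 1425 (mod 1771), where 1771 = lcm(161, 77).
The solution is unique modulo lcm(161, 77) = 1771.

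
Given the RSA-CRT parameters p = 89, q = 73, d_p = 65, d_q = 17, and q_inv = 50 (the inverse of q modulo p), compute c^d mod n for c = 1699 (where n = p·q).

78

m₁ = c^(d_p) mod p: c ≡ 8 (mod 89), and 8^65 mod 89 = 78.
m₂ = c^(d_q) mod q: c ≡ 20 (mod 73), and 20^17 mod 73 = 5.
h = q_inv·(m₁ − m₂) mod p = 50·(78 − 5) mod 89 = 1.
m = m₂ + h·q = 5 + 1·73 = 78.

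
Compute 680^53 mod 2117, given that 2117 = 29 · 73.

2063

Mod 29: 680 ≡ 13; by Fermat, exponent reduces to 53 mod 28 = 25; 13^25 ≡ 4 (mod 29).
Mod 73: 680 ≡ 23; 23^53 ≡ 19 (mod 73).
Combine by CRT: x ≡ 4 (mod 29), x ≡ 19 (mod 73) ⇒ x ≡ 2063 (mod 2117).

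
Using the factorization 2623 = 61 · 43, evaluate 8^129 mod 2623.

Mod 61: 8 ≡ 8; by Fermat, exponent reduces to 129 mod 60 = 9; 8^9 ≡ 38 (mod 61).
Mod 43: 8 ≡ 8; by Fermat, exponent reduces to 129 mod 42 = 3; 8^3 ≡ 39 (mod 43).
Combine by CRT: x ≡ 38 (mod 61), x ≡ 39 (mod 43) ⇒ x ≡ 770 (mod 2623).

770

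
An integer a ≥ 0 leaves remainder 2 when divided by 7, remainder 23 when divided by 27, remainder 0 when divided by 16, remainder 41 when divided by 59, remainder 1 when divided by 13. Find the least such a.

652640

From a ≡ 2 (mod 7) write a = 2 + 7t. Substituting into a ≡ 23 (mod 27) gives 7t ≡ 21 (mod 27), and since 7⁻¹ ≡ 4 (mod 27), t ≡ 3. Hence a ≡ 2 + 7·3 = 23 (mod 189).
From a ≡ 23 (mod 189) write a = 23 + 189t. Substituting into a ≡ 0 (mod 16) gives 189t ≡ 9 (mod 16), and since 13⁻¹ ≡ 5 (mod 16), t ≡ 13. Hence a ≡ 23 + 189·13 = 2480 (mod 3024).
From a ≡ 2480 (mod 3024) write a = 2480 + 3024t. Substituting into a ≡ 41 (mod 59) gives 3024t ≡ 39 (mod 59), and since 15⁻¹ ≡ 4 (mod 59), t ≡ 38. Hence a ≡ 2480 + 3024·38 = 117392 (mod 178416).
From a ≡ 117392 (mod 178416) write a = 117392 + 178416t. Substituting into a ≡ 1 (mod 13) gives 178416t ≡ 12 (mod 13), and since 4⁻¹ ≡ 10 (mod 13), t ≡ 3. Hence a ≡ 117392 + 178416·3 = 652640 (mod 2319408).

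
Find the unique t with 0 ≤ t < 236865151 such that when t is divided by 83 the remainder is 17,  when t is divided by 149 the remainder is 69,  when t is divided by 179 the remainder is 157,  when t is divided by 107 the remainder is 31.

Combine the congruences pairwise.
From t ≡ 17 (mod 83) write t = 17 + 83s. Substituting into t ≡ 69 (mod 149) gives 83s ≡ 52 (mod 149), and since 83⁻¹ ≡ 79 (mod 149), s ≡ 85. Hence t ≡ 17 + 83·85 = 7072 (mod 12367).
From t ≡ 7072 (mod 12367) write t = 7072 + 12367s. Substituting into t ≡ 157 (mod 179) gives 12367s ≡ 66 (mod 179), and since 16⁻¹ ≡ 56 (mod 179), s ≡ 116. Hence t ≡ 7072 + 12367·116 = 1441644 (mod 2213693).
From t ≡ 1441644 (mod 2213693) write t = 1441644 + 2213693s. Substituting into t ≡ 31 (mod 107) gives 2213693s ≡ 105 (mod 107), and since 77⁻¹ ≡ 82 (mod 107), s ≡ 50. Hence t ≡ 1441644 + 2213693·50 = 112126294 (mod 236865151).

112126294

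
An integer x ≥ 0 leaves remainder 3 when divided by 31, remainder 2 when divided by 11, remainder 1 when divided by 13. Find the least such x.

From x ≡ 3 (mod 31) write x = 3 + 31t. Substituting into x ≡ 2 (mod 11) gives 31t ≡ 10 (mod 11), and since 9⁻¹ ≡ 5 (mod 11), t ≡ 6. Hence x ≡ 3 + 31·6 = 189 (mod 341).
From x ≡ 189 (mod 341) write x = 189 + 341t. Substituting into x ≡ 1 (mod 13) gives 341t ≡ 7 (mod 13), and since 3⁻¹ ≡ 9 (mod 13), t ≡ 11. Hence x ≡ 189 + 341·11 = 3940 (mod 4433).

3940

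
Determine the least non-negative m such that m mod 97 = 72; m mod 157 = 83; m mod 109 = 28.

691197

The moduli are pairwise coprime; N = 97·157·109 = 1659961.
N/97 = 17113; 17113 ≡ 41 (mod 97); 41·71 ≡ 1, so inverse 71.
N/157 = 10573; 10573 ≡ 54 (mod 157); 54·32 ≡ 1, so inverse 32.
N/109 = 15229; 15229 ≡ 78 (mod 109); 78·7 ≡ 1, so inverse 7.
m ≡ 72·17113·71 + 83·10573·32 + 28·15229·7 = 118548428.
118548428 mod 1659961 = 691197.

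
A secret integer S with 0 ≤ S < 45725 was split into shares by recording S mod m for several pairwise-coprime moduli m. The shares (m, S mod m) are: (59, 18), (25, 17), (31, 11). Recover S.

From S ≡ 18 (mod 59) write S = 18 + 59t. Substituting into S ≡ 17 (mod 25) gives 59t ≡ 24 (mod 25), and since 9⁻¹ ≡ 14 (mod 25), t ≡ 11. Hence S ≡ 18 + 59·11 = 667 (mod 1475).
From S ≡ 667 (mod 1475) write S = 667 + 1475t. Substituting into S ≡ 11 (mod 31) gives 1475t ≡ 26 (mod 31), and since 18⁻¹ ≡ 19 (mod 31), t ≡ 29. Hence S ≡ 667 + 1475·29 = 43442 (mod 45725).

43442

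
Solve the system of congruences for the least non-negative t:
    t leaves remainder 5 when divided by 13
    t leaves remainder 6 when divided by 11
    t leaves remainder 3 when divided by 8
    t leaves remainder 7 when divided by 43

From t ≡ 5 (mod 13) write t = 5 + 13s. Substituting into t ≡ 6 (mod 11) gives 13s ≡ 1 (mod 11), and since 2⁻¹ ≡ 6 (mod 11), s ≡ 6. Hence t ≡ 5 + 13·6 = 83 (mod 143).
From t ≡ 83 (mod 143) write t = 83 + 143s. Substituting into t ≡ 3 (mod 8) gives 143s ≡ 0 (mod 8), and since 7⁻¹ ≡ 7 (mod 8), s ≡ 0. Hence t ≡ 83 + 143·0 = 83 (mod 1144).
From t ≡ 83 (mod 1144) write t = 83 + 1144s. Substituting into t ≡ 7 (mod 43) gives 1144s ≡ 10 (mod 43), and since 26⁻¹ ≡ 5 (mod 43), s ≡ 7. Hence t ≡ 83 + 1144·7 = 8091 (mod 49192).

8091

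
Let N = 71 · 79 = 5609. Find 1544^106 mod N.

Mod 71: 1544 ≡ 53; by Fermat, exponent reduces to 106 mod 70 = 36; 53^36 ≡ 18 (mod 71).
Mod 79: 1544 ≡ 43; by Fermat, exponent reduces to 106 mod 78 = 28; 43^28 ≡ 25 (mod 79).
Combine by CRT: x ≡ 18 (mod 71), x ≡ 25 (mod 79) ⇒ x ≡ 657 (mod 5609).

657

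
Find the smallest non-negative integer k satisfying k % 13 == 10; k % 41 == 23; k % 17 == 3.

4287

The moduli are pairwise coprime; N = 13·41·17 = 9061.
N/13 = 697; 697 ≡ 8 (mod 13); 8·5 ≡ 1, so inverse 5.
N/41 = 221; 221 ≡ 16 (mod 41); 16·18 ≡ 1, so inverse 18.
N/17 = 533; 533 ≡ 6 (mod 17); 6·3 ≡ 1, so inverse 3.
k ≡ 10·697·5 + 23·221·18 + 3·533·3 = 131141.
131141 mod 9061 = 4287.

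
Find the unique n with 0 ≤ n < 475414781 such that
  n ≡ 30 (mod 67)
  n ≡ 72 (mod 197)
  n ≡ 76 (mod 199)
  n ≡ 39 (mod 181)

The moduli are pairwise coprime; M = 67·197·199·181 = 475414781.
M/67 = 7095743; 7095743 ≡ 41 (mod 67); 41·18 ≡ 1, so inverse 18.
M/197 = 2413273; 2413273 ≡ 23 (mod 197); 23·60 ≡ 1, so inverse 60.
M/199 = 2389019; 2389019 ≡ 24 (mod 199); 24·141 ≡ 1, so inverse 141.
M/181 = 2626601; 2626601 ≡ 110 (mod 181); 110·130 ≡ 1, so inverse 130.
n ≡ 30·7095743·18 + 72·2413273·60 + 76·2389019·141 + 39·2626601·130 = 53174635254.
53174635254 mod 475414781 = 403594563.

403594563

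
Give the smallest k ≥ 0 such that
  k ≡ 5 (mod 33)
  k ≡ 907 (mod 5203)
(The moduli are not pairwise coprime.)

6110

Combine the congruences pairwise.
gcd(33, 5203) = 11 and 11 | (907 − 5), so the pair is consistent; merging gives k ≡ 6110 (mod 15609), where 15609 = lcm(33, 5203).
The solution is unique modulo lcm(33, 5203) = 15609.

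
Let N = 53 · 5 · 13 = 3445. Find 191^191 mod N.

2291

Mod 53: 191 ≡ 32; by Fermat, exponent reduces to 191 mod 52 = 35; 32^35 ≡ 12 (mod 53).
Mod 5: 191 ≡ 1; by Fermat, exponent reduces to 191 mod 4 = 3; 1^3 ≡ 1 (mod 5).
Mod 13: 191 ≡ 9; by Fermat, exponent reduces to 191 mod 12 = 11; 9^11 ≡ 3 (mod 13).
Combine by CRT: x ≡ 12 (mod 53), x ≡ 1 (mod 5), x ≡ 3 (mod 13) ⇒ x ≡ 2291 (mod 3445).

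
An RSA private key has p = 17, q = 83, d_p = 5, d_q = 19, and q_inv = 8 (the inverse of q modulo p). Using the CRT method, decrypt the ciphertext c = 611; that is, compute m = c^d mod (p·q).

33

m₁ = c^(d_p) mod p: c ≡ 16 (mod 17), and 16^5 mod 17 = 16.
m₂ = c^(d_q) mod q: c ≡ 30 (mod 83), and 30^19 mod 83 = 33.
h = q_inv·(m₁ − m₂) mod p = 8·(16 − 33) mod 17 = 0.
m = m₂ + h·q = 33 + 0·83 = 33.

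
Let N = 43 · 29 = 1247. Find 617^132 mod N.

Mod 43: 617 ≡ 15; by Fermat, exponent reduces to 132 mod 42 = 6; 15^6 ≡ 11 (mod 43).
Mod 29: 617 ≡ 8; by Fermat, exponent reduces to 132 mod 28 = 20; 8^20 ≡ 16 (mod 29).
Combine by CRT: x ≡ 11 (mod 43), x ≡ 16 (mod 29) ⇒ x ≡ 828 (mod 1247).

828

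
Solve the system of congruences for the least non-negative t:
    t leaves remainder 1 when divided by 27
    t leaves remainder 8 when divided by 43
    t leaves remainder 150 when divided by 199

210493

The moduli are pairwise coprime; N = 27·43·199 = 231039.
N/27 = 8557; 8557 ≡ 25 (mod 27); 25·13 ≡ 1, so inverse 13.
N/43 = 5373; 5373 ≡ 41 (mod 43); 41·21 ≡ 1, so inverse 21.
N/199 = 1161; 1161 ≡ 166 (mod 199); 166·6 ≡ 1, so inverse 6.
t ≡ 1·8557·13 + 8·5373·21 + 150·1161·6 = 2058805.
2058805 mod 231039 = 210493.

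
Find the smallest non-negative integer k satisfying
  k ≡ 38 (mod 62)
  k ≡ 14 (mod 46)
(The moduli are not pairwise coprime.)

gcd(62, 46) = 2 and 2 | (14 − 38), so the pair is consistent; merging gives k ≡ 658 (mod 1426), where 1426 = lcm(62, 46).
The solution is unique modulo lcm(62, 46) = 1426.

658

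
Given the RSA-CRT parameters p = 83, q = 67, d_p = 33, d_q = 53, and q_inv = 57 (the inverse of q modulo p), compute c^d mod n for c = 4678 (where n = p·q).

3440

m₁ = c^(d_p) mod p: c ≡ 30 (mod 83), and 30^33 mod 83 = 37.
m₂ = c^(d_q) mod q: c ≡ 55 (mod 67), and 55^53 mod 67 = 23.
h = q_inv·(m₁ − m₂) mod p = 57·(37 − 23) mod 83 = 51.
m = m₂ + h·q = 23 + 51·67 = 3440.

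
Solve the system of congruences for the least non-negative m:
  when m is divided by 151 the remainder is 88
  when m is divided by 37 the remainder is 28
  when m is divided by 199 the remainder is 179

The moduli are pairwise coprime; N = 151·37·199 = 1111813.
N/151 = 7363; 7363 ≡ 115 (mod 151); 115·130 ≡ 1, so inverse 130.
N/37 = 30049; 30049 ≡ 5 (mod 37); 5·15 ≡ 1, so inverse 15.
N/199 = 5587; 5587 ≡ 15 (mod 199); 15·146 ≡ 1, so inverse 146.
m ≡ 88·7363·130 + 28·30049·15 + 179·5587·146 = 242863958.
242863958 mod 1111813 = 488724.

488724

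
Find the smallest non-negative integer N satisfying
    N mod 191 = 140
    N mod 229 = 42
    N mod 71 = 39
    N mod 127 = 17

192820561

The moduli are pairwise coprime; M = 191·229·71·127 = 394394563.
M/191 = 2064893; 2064893 ≡ 183 (mod 191); 183·167 ≡ 1, so inverse 167.
M/229 = 1722247; 1722247 ≡ 167 (mod 229); 167·48 ≡ 1, so inverse 48.
M/71 = 5554853; 5554853 ≡ 26 (mod 71); 26·41 ≡ 1, so inverse 41.
M/127 = 3105469; 3105469 ≡ 65 (mod 127); 65·43 ≡ 1, so inverse 43.
N ≡ 140·2064893·167 + 42·1722247·48 + 39·5554853·41 + 17·3105469·43 = 62901556078.
62901556078 mod 394394563 = 192820561.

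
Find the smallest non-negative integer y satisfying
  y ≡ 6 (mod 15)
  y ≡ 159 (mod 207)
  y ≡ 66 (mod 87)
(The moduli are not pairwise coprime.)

14856

Combine the congruences pairwise.
gcd(15, 207) = 3 and 3 | (159 − 6), so the pair is consistent; merging gives y ≡ 366 (mod 1035), where 1035 = lcm(15, 207).
gcd(1035, 87) = 3 and 3 | (66 − 366), so the pair is consistent; merging gives y ≡ 14856 (mod 30015), where 30015 = lcm(1035, 87).
The solution is unique modulo lcm(15, 207, 87) = 30015.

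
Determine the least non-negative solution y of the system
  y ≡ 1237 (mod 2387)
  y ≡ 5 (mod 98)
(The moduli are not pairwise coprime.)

10785

gcd(2387, 98) = 7 and 7 | (5 − 1237), so the pair is consistent; merging gives y ≡ 10785 (mod 33418), where 33418 = lcm(2387, 98).
The solution is unique modulo lcm(2387, 98) = 33418.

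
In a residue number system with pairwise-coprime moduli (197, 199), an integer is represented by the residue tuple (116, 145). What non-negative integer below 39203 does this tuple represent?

16861

From x ≡ 116 (mod 197) write x = 116 + 197t. Substituting into x ≡ 145 (mod 199) gives 197t ≡ 29 (mod 199), and since 197⁻¹ ≡ 99 (mod 199), t ≡ 85. Hence x ≡ 116 + 197·85 = 16861 (mod 39203).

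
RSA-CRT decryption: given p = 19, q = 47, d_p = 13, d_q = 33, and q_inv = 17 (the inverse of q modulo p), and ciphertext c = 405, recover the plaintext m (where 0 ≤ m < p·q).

m₁ = c^(d_p) mod p: c ≡ 6 (mod 19), and 6^13 mod 19 = 4.
m₂ = c^(d_q) mod q: c ≡ 29 (mod 47), and 29^33 mod 47 = 23.
h = q_inv·(m₁ − m₂) mod p = 17·(4 − 23) mod 19 = 0.
m = m₂ + h·q = 23 + 0·47 = 23.

23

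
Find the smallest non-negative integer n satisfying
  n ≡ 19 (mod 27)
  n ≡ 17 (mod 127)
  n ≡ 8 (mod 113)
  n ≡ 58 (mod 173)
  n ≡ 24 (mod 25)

Combine the congruences pairwise.
From n ≡ 19 (mod 27) write n = 19 + 27t. Substituting into n ≡ 17 (mod 127) gives 27t ≡ 125 (mod 127), and since 27⁻¹ ≡ 80 (mod 127), t ≡ 94. Hence n ≡ 19 + 27·94 = 2557 (mod 3429).
From n ≡ 2557 (mod 3429) write n = 2557 + 3429t. Substituting into n ≡ 8 (mod 113) gives 3429t ≡ 50 (mod 113), and since 39⁻¹ ≡ 29 (mod 113), t ≡ 94. Hence n ≡ 2557 + 3429·94 = 324883 (mod 387477).
From n ≡ 324883 (mod 387477) write n = 324883 + 387477t. Substituting into n ≡ 58 (mod 173) gives 387477t ≡ 69 (mod 173), and since 130⁻¹ ≡ 4 (mod 173), t ≡ 103. Hence n ≡ 324883 + 387477·103 = 40235014 (mod 67033521).
From n ≡ 40235014 (mod 67033521) write n = 40235014 + 67033521t. Substituting into n ≡ 24 (mod 25) gives 67033521t ≡ 10 (mod 25), and since 21⁻¹ ≡ 6 (mod 25), t ≡ 10. Hence n ≡ 40235014 + 67033521·10 = 710570224 (mod 1675838025).

710570224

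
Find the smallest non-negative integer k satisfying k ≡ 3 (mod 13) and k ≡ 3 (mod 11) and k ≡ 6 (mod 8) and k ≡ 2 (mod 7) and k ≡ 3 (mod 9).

The moduli are pairwise coprime; N = 13·11·8·7·9 = 72072.
N/13 = 5544; 5544 ≡ 6 (mod 13); 6·11 ≡ 1, so inverse 11.
N/11 = 6552; 6552 ≡ 7 (mod 11); 7·8 ≡ 1, so inverse 8.
N/8 = 9009; 9009 ≡ 1 (mod 8), inverse 1.
N/7 = 10296; 10296 ≡ 6 (mod 7); 6·6 ≡ 1, so inverse 6.
N/9 = 8008; 8008 ≡ 7 (mod 9); 7·4 ≡ 1, so inverse 4.
k ≡ 3·5544·11 + 3·6552·8 + 6·9009·1 + 2·10296·6 + 3·8008·4 = 613902.
613902 mod 72072 = 37326.

37326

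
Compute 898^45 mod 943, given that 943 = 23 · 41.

Mod 23: 898 ≡ 1; by Fermat, exponent reduces to 45 mod 22 = 1; 1^1 ≡ 1 (mod 23).
Mod 41: 898 ≡ 37; by Fermat, exponent reduces to 45 mod 40 = 5; 37^5 ≡ 1 (mod 41).
Combine by CRT: x ≡ 1 (mod 23), x ≡ 1 (mod 41) ⇒ x ≡ 1 (mod 943).

1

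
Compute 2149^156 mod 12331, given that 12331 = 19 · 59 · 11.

10784

Mod 19: 2149 ≡ 2; by Fermat, exponent reduces to 156 mod 18 = 12; 2^12 ≡ 11 (mod 19).
Mod 59: 2149 ≡ 25; by Fermat, exponent reduces to 156 mod 58 = 40; 25^40 ≡ 46 (mod 59).
Mod 11: 2149 ≡ 4; by Fermat, exponent reduces to 156 mod 10 = 6; 4^6 ≡ 4 (mod 11).
Combine by CRT: x ≡ 11 (mod 19), x ≡ 46 (mod 59), x ≡ 4 (mod 11) ⇒ x ≡ 10784 (mod 12331).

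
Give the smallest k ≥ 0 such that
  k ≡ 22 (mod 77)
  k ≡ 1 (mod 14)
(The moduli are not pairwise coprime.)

99

gcd(77, 14) = 7 and 7 | (1 − 22), so the pair is consistent; merging gives k ≡ 99 (mod 154), where 154 = lcm(77, 14).
The solution is unique modulo lcm(77, 14) = 154.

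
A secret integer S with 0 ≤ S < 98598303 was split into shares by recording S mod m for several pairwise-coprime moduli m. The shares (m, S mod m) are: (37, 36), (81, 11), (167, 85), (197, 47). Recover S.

The moduli are pairwise coprime; N = 37·81·167·197 = 98598303.
N/37 = 2664819; 2664819 ≡ 5 (mod 37); 5·15 ≡ 1, so inverse 15.
N/81 = 1217263; 1217263 ≡ 76 (mod 81); 76·16 ≡ 1, so inverse 16.
N/167 = 590409; 590409 ≡ 64 (mod 167); 64·107 ≡ 1, so inverse 107.
N/197 = 500499; 500499 ≡ 119 (mod 197); 119·149 ≡ 1, so inverse 149.
S ≡ 36·2664819·15 + 11·1217263·16 + 85·590409·107 + 47·500499·149 = 10528004900.
10528004900 mod 98598303 = 76584782.

76584782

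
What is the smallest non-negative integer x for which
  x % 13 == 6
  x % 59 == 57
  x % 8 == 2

4010

The moduli are pairwise coprime; N = 13·59·8 = 6136.
N/13 = 472; 472 ≡ 4 (mod 13); 4·10 ≡ 1, so inverse 10.
N/59 = 104; 104 ≡ 45 (mod 59); 45·21 ≡ 1, so inverse 21.
N/8 = 767; 767 ≡ 7 (mod 8); 7·7 ≡ 1, so inverse 7.
x ≡ 6·472·10 + 57·104·21 + 2·767·7 = 163546.
163546 mod 6136 = 4010.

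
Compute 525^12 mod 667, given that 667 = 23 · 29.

625

Mod 23: 525 ≡ 19; 19^12 ≡ 4 (mod 23).
Mod 29: 525 ≡ 3; 3^12 ≡ 16 (mod 29).
Combine by CRT: x ≡ 4 (mod 23), x ≡ 16 (mod 29) ⇒ x ≡ 625 (mod 667).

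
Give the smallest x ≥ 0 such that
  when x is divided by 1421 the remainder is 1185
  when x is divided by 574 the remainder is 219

40973

Combine the congruences pairwise.
gcd(1421, 574) = 7 and 7 | (219 − 1185), so the pair is consistent; merging gives x ≡ 40973 (mod 116522), where 116522 = lcm(1421, 574).
The solution is unique modulo lcm(1421, 574) = 116522.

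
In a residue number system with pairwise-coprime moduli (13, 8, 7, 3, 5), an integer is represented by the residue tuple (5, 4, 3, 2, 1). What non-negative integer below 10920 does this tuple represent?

5036

The moduli are pairwise coprime; N = 13·8·7·3·5 = 10920.
N/13 = 840; 840 ≡ 8 (mod 13); 8·5 ≡ 1, so inverse 5.
N/8 = 1365; 1365 ≡ 5 (mod 8); 5·5 ≡ 1, so inverse 5.
N/7 = 1560; 1560 ≡ 6 (mod 7); 6·6 ≡ 1, so inverse 6.
N/3 = 3640; 3640 ≡ 1 (mod 3), inverse 1.
N/5 = 2184; 2184 ≡ 4 (mod 5); 4·4 ≡ 1, so inverse 4.
x ≡ 5·840·5 + 4·1365·5 + 3·1560·6 + 2·3640·1 + 1·2184·4 = 92396.
92396 mod 10920 = 5036.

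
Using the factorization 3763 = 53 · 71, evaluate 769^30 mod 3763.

Mod 53: 769 ≡ 27; 27^30 ≡ 43 (mod 53).
Mod 71: 769 ≡ 59; 59^30 ≡ 37 (mod 71).
Combine by CRT: x ≡ 43 (mod 53), x ≡ 37 (mod 71) ⇒ x ≡ 1315 (mod 3763).

1315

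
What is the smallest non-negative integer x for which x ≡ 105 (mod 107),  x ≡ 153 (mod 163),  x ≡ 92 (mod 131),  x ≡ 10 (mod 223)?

131704479

The moduli are pairwise coprime; N = 107·163·131·223 = 509503933.
N/107 = 4761719; 4761719 ≡ 5 (mod 107); 5·43 ≡ 1, so inverse 43.
N/163 = 3125791; 3125791 ≡ 103 (mod 163); 103·19 ≡ 1, so inverse 19.
N/131 = 3889343; 3889343 ≡ 84 (mod 131); 84·39 ≡ 1, so inverse 39.
N/223 = 2284771; 2284771 ≡ 136 (mod 223); 136·41 ≡ 1, so inverse 41.
x ≡ 105·4761719·43 + 153·3125791·19 + 92·3889343·39 + 10·2284771·41 = 45477554516.
45477554516 mod 509503933 = 131704479.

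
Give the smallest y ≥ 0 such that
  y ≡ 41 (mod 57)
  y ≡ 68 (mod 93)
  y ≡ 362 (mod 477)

gcd(57, 93) = 3 and 3 | (68 − 41), so the pair is consistent; merging gives y ≡ 440 (mod 1767), where 1767 = lcm(57, 93).
gcd(1767, 477) = 3 and 3 | (362 − 440), so the pair is consistent; merging gives y ≡ 55217 (mod 280953), where 280953 = lcm(1767, 477).
The solution is unique modulo lcm(57, 93, 477) = 280953.

55217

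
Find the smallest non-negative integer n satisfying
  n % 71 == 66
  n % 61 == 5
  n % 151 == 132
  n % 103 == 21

The moduli are pairwise coprime; M = 71·61·151·103 = 67360043.
M/71 = 948733; 948733 ≡ 31 (mod 71); 31·55 ≡ 1, so inverse 55.
M/61 = 1104263; 1104263 ≡ 41 (mod 61); 41·3 ≡ 1, so inverse 3.
M/151 = 446093; 446093 ≡ 39 (mod 151); 39·31 ≡ 1, so inverse 31.
M/103 = 653981; 653981 ≡ 34 (mod 103); 34·100 ≡ 1, so inverse 100.
n ≡ 66·948733·55 + 5·1104263·3 + 132·446093·31 + 21·653981·100 = 6659237391.
6659237391 mod 67360043 = 57953177.

57953177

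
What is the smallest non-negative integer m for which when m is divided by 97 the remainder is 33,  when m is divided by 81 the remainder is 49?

130

Combine the congruences pairwise.
From m ≡ 33 (mod 97) write m = 33 + 97t. Substituting into m ≡ 49 (mod 81) gives 97t ≡ 16 (mod 81), and since 16⁻¹ ≡ 76 (mod 81), t ≡ 1. Hence m ≡ 33 + 97·1 = 130 (mod 7857).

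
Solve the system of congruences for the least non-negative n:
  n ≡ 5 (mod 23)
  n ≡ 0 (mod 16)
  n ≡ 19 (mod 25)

2144

The moduli are pairwise coprime; M = 23·16·25 = 9200.
M/23 = 400; 400 ≡ 9 (mod 23); 9·18 ≡ 1, so inverse 18.
M/16 = 575; 575 ≡ 15 (mod 16); 15·15 ≡ 1, so inverse 15.
M/25 = 368; 368 ≡ 18 (mod 25); 18·7 ≡ 1, so inverse 7.
n ≡ 5·400·18 + 0·575·15 + 19·368·7 = 84944.
84944 mod 9200 = 2144.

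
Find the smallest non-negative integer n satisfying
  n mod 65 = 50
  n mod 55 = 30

635

gcd(65, 55) = 5 and 5 | (30 − 50), so the pair is consistent; merging gives n ≡ 635 (mod 715), where 715 = lcm(65, 55).
The solution is unique modulo lcm(65, 55) = 715.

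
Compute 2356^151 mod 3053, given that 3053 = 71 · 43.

1609

Mod 71: 2356 ≡ 13; by Fermat, exponent reduces to 151 mod 70 = 11; 13^11 ≡ 47 (mod 71).
Mod 43: 2356 ≡ 34; by Fermat, exponent reduces to 151 mod 42 = 25; 34^25 ≡ 18 (mod 43).
Combine by CRT: x ≡ 47 (mod 71), x ≡ 18 (mod 43) ⇒ x ≡ 1609 (mod 3053).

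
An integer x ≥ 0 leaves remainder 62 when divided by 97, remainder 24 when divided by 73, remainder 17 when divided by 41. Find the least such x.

103173

The moduli are pairwise coprime; N = 97·73·41 = 290321.
N/97 = 2993; 2993 ≡ 83 (mod 97); 83·90 ≡ 1, so inverse 90.
N/73 = 3977; 3977 ≡ 35 (mod 73); 35·48 ≡ 1, so inverse 48.
N/41 = 7081; 7081 ≡ 29 (mod 41); 29·17 ≡ 1, so inverse 17.
x ≡ 62·2993·90 + 24·3977·48 + 17·7081·17 = 23328853.
23328853 mod 290321 = 103173.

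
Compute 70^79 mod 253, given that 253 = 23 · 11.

Mod 23: 70 ≡ 1; by Fermat, exponent reduces to 79 mod 22 = 13; 1^13 ≡ 1 (mod 23).
Mod 11: 70 ≡ 4; by Fermat, exponent reduces to 79 mod 10 = 9; 4^9 ≡ 3 (mod 11).
Combine by CRT: x ≡ 1 (mod 23), x ≡ 3 (mod 11) ⇒ x ≡ 47 (mod 253).

47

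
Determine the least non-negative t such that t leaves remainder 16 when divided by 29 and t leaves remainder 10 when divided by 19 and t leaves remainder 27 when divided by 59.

7933

The moduli are pairwise coprime; N = 29·19·59 = 32509.
N/29 = 1121; 1121 ≡ 19 (mod 29); 19·26 ≡ 1, so inverse 26.
N/19 = 1711; 1711 ≡ 1 (mod 19), inverse 1.
N/59 = 551; 551 ≡ 20 (mod 59); 20·3 ≡ 1, so inverse 3.
t ≡ 16·1121·26 + 10·1711·1 + 27·551·3 = 528077.
528077 mod 32509 = 7933.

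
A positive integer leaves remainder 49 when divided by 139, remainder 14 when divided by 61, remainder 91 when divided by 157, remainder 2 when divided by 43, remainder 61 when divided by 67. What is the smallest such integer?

The moduli are pairwise coprime; N = 139·61·157·43·67 = 3835195843.
N/139 = 27591337; 27591337 ≡ 115 (mod 139); 115·110 ≡ 1, so inverse 110.
N/61 = 62872063; 62872063 ≡ 34 (mod 61); 34·9 ≡ 1, so inverse 9.
N/157 = 24427999; 24427999 ≡ 55 (mod 157); 55·20 ≡ 1, so inverse 20.
N/43 = 89190601; 89190601 ≡ 1 (mod 43), inverse 1.
N/67 = 57241729; 57241729 ≡ 11 (mod 67); 11·61 ≡ 1, so inverse 61.
a ≡ 49·27591337·110 + 14·62872063·9 + 91·24427999·20 + 2·89190601·1 + 61·57241729·61 = 414272999359.
414272999359 mod 3835195843 = 71848315.

71848315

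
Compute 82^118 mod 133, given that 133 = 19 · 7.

44

Mod 19: 82 ≡ 6; by Fermat, exponent reduces to 118 mod 18 = 10; 6^10 ≡ 6 (mod 19).
Mod 7: 82 ≡ 5; by Fermat, exponent reduces to 118 mod 6 = 4; 5^4 ≡ 2 (mod 7).
Combine by CRT: x ≡ 6 (mod 19), x ≡ 2 (mod 7) ⇒ x ≡ 44 (mod 133).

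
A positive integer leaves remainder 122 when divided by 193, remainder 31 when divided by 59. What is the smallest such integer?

From a ≡ 122 (mod 193) write a = 122 + 193t. Substituting into a ≡ 31 (mod 59) gives 193t ≡ 27 (mod 59), and since 16⁻¹ ≡ 48 (mod 59), t ≡ 57. Hence a ≡ 122 + 193·57 = 11123 (mod 11387).

11123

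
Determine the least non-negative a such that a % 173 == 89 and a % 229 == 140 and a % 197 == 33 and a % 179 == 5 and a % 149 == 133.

78110698806

From a ≡ 89 (mod 173) write a = 89 + 173t. Substituting into a ≡ 140 (mod 229) gives 173t ≡ 51 (mod 229), and since 173⁻¹ ≡ 184 (mod 229), t ≡ 224. Hence a ≡ 89 + 173·224 = 38841 (mod 39617).
From a ≡ 38841 (mod 39617) write a = 38841 + 39617t. Substituting into a ≡ 33 (mod 197) gives 39617t ≡ 1 (mod 197), and since 20⁻¹ ≡ 69 (mod 197), t ≡ 69. Hence a ≡ 38841 + 39617·69 = 2772414 (mod 7804549).
From a ≡ 2772414 (mod 7804549) write a = 2772414 + 7804549t. Substituting into a ≡ 5 (mod 179) gives 7804549t ≡ 122 (mod 179), and since 149⁻¹ ≡ 173 (mod 179), t ≡ 163. Hence a ≡ 2772414 + 7804549·163 = 1274913901 (mod 1397014271).
From a ≡ 1274913901 (mod 1397014271) write a = 1274913901 + 1397014271t. Substituting into a ≡ 133 (mod 149) gives 1397014271t ≡ 113 (mod 149), and since 105⁻¹ ≡ 44 (mod 149), t ≡ 55. Hence a ≡ 1274913901 + 1397014271·55 = 78110698806 (mod 208155126379).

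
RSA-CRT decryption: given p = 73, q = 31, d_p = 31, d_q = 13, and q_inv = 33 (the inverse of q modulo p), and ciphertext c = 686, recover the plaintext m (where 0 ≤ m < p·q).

m₁ = c^(d_p) mod p: c ≡ 29 (mod 73), and 29^31 mod 73 = 59.
m₂ = c^(d_q) mod q: c ≡ 4 (mod 31), and 4^13 mod 31 = 2.
h = q_inv·(m₁ − m₂) mod p = 33·(59 − 2) mod 73 = 56.
m = m₂ + h·q = 2 + 56·31 = 1738.

1738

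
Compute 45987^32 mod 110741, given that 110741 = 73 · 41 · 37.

109199

Mod 73: 45987 ≡ 70; 70^32 ≡ 64 (mod 73).
Mod 41: 45987 ≡ 26; 26^32 ≡ 16 (mod 41).
Mod 37: 45987 ≡ 33; 33^32 ≡ 12 (mod 37).
Combine by CRT: x ≡ 64 (mod 73), x ≡ 16 (mod 41), x ≡ 12 (mod 37) ⇒ x ≡ 109199 (mod 110741).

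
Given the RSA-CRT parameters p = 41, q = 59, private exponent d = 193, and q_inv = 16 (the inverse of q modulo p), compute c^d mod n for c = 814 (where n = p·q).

d_p = d mod (p−1) = 193 mod 40 = 33; d_q = d mod (q−1) = 19.
m₁ = c^(d_p) mod p: c ≡ 35 (mod 41), and 35^33 mod 41 = 24.
m₂ = c^(d_q) mod q: c ≡ 47 (mod 59), and 47^19 mod 59 = 55.
h = q_inv·(m₁ − m₂) mod p = 16·(24 − 55) mod 41 = 37.
m = m₂ + h·q = 55 + 37·59 = 2238.

2238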